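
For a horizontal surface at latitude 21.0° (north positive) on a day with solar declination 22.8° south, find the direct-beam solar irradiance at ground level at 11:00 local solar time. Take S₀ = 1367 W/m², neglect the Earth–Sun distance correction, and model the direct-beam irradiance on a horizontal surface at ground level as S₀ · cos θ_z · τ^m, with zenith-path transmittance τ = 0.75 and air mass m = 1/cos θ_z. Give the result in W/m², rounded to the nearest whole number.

Hour angle H = 15° × (11 − 12) = -15.00°.
cos θ_z = sin φ sin δ + cos φ cos δ cos H = (0.3584)(-0.3875) + (0.9336)(0.9219)(0.9659) = 0.6925.
Air mass m = 1/cos θ_z = 1/0.6925 = 1.444; τ^m = 0.75^1.444 = 0.6601.
Surface direct beam = 1367 × 0.6925 × 0.6601 = 624.88 W/m².

625 W/m²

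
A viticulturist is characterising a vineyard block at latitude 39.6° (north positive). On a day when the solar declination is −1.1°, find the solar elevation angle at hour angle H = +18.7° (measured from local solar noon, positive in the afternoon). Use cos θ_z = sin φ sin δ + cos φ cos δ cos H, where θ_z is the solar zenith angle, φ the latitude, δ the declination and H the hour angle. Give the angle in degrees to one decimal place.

45.8°

cos θ_z = sin φ sin δ + cos φ cos δ cos H = (0.6374)(-0.0192) + (0.7705)(0.9998)(0.9472) = 0.7174.
θ_z = arccos(0.7174) = 44.16°, so the elevation is 90° − 44.16° = 45.84°.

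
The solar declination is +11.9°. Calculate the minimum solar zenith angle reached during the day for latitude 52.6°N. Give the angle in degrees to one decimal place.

40.7°

At local solar noon the hour angle is zero, so the zenith angle is |φ − δ| = |52.6° − (11.9°)| = 40.7°.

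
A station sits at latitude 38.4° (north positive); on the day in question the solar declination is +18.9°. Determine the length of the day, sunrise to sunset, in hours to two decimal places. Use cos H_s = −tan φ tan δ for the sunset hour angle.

14.10 hours

cos H_s = −tan(38.4°) · tan(18.9°) = -0.2714, so H_s = arccos(-0.2714) = 105.75°.
Day length = 2 H_s / 15° h⁻¹ = 211.50° / 15 = 14.100 h.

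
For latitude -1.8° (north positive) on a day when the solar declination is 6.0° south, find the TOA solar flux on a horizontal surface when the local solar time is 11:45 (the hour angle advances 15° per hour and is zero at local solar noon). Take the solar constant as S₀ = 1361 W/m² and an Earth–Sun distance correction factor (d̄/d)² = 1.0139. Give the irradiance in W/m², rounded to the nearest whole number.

Hour angle H = 15° × (11.75 − 12) = -3.75°.
With φ = -1.8°, δ = -6.0°, H = -3.75°: sin φ sin δ = 0.0033, cos φ cos δ cos H = 0.9919, so cos θ_z = 0.9952.
Top-of-atmosphere irradiance = S₀ (d̄/d)² cos θ_z = 1361 × 1.0139 × 0.9952 = 1373.29 W/m².

1373 W/m²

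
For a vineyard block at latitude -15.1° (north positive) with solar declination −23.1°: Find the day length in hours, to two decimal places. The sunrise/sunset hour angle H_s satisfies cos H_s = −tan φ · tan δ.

12.88 hours

cos H_s = −tan(-15.1°) · tan(-23.1°) = -0.1151, so H_s = arccos(-0.1151) = 96.61°.
Day length = 2 H_s / 15° h⁻¹ = 193.22° / 15 = 12.881 h.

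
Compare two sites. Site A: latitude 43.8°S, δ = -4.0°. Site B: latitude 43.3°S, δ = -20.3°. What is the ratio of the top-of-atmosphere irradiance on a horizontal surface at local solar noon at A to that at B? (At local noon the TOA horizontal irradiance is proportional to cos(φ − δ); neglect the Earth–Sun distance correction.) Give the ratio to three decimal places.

0.835

A: cos θ_z = cos(-43.8° − (-4.0°)) = 0.7683.
B: cos θ_z = cos(-43.3° − (-20.3°)) = 0.9205.
Ratio A/B = 0.7683 / 0.9205 = 0.8347.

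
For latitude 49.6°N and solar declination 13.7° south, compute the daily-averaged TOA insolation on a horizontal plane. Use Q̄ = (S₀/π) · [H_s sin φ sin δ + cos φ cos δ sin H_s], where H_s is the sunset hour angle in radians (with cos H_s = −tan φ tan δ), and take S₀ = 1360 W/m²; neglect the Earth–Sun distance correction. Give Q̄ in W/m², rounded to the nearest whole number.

161 W/m²

−tan φ tan δ = −(1.1750)(-0.2438) = 0.2865; H_s = arccos(0.2865) = 73.35°. In radians, H_s = 1.2802.
H_s sin φ sin δ = 1.2802 × 0.7615 × -0.2368 = -0.2308.
cos φ cos δ sin H_s = 0.6481 × 0.9715 × 0.9581 = 0.6032.
Q̄ = (1360/π) × (-0.2308 + 0.6032) = 432.90 × 0.3724 = 161.21 W/m².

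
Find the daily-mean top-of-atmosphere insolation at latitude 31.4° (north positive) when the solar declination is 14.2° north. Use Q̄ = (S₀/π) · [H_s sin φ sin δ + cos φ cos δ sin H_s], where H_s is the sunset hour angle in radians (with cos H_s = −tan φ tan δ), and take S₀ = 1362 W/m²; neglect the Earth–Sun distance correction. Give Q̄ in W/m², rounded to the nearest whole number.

450 W/m²

cos H_s = −tan(31.4°) · tan(14.2°) = -0.1545, so H_s = arccos(-0.1545) = 98.89°. In radians, H_s = 1.7260.
H_s sin φ sin δ = 1.7260 × 0.5210 × 0.2453 = 0.2206.
cos φ cos δ sin H_s = 0.8536 × 0.9694 × 0.9880 = 0.8176.
Q̄ = (1362/π) × (0.2206 + 0.8176) = 433.54 × 1.0382 = 450.10 W/m².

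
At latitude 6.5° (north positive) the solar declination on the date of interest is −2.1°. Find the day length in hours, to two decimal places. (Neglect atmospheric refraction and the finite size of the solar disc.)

11.97 hours

−tan φ tan δ = −(0.1139)(-0.0367) = 0.0042; H_s = arccos(0.0042) = 89.76°.
Day length = 2 H_s / 15° h⁻¹ = 179.52° / 15 = 11.968 h.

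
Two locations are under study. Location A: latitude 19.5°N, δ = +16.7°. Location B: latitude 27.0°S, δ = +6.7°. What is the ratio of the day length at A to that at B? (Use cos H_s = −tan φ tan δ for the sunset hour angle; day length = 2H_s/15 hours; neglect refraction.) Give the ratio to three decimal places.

1.110

A: H_s = arccos(−tan 19.5° · tan 16.7°) = 96.10°, so 2H_s/15 = 12.8133 h.
B: H_s = arccos(−tan -27.0° · tan 6.7°) = 86.57°, so 2H_s/15 = 11.5427 h.
Ratio A/B = 12.8133 / 11.5427 = 1.1101.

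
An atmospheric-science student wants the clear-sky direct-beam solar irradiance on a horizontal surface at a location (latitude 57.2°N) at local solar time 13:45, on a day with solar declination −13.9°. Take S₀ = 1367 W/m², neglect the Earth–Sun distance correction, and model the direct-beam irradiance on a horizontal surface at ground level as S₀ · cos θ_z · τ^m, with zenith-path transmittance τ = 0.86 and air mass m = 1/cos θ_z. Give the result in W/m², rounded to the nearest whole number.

211 W/m²

Hour angle H = 15° × (13.75 − 12) = 26.25°.
cos θ_z = sin(57.2°) sin(-13.9°) + cos(57.2°) cos(-13.9°) cos(26.25°) = -0.2019 + 0.4716 = 0.2697.
Air mass m = 1/cos θ_z = 1/0.2697 = 3.708; τ^m = 0.86^3.708 = 0.5716.
Surface direct beam = 1367 × 0.2697 × 0.5716 = 210.74 W/m².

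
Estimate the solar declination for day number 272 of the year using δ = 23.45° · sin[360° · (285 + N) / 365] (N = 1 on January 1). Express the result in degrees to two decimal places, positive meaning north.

-3.82°

360 × (285 + 272) / 365 = 549.370°; sin(549.370°) = -0.1628.
δ = 23.45 × -0.1628 = -3.818° ≈ -3.82°.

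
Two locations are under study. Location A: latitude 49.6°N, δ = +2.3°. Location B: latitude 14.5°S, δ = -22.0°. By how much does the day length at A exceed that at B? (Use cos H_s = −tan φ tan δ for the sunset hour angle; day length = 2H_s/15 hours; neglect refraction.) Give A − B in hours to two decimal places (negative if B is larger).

-0.44 h

A: H_s = arccos(−tan 49.6° · tan 2.3°) = 92.70°, so 2H_s/15 = 12.3600 h.
B: H_s = arccos(−tan -14.5° · tan -22.0°) = 96.00°, so 2H_s/15 = 12.8000 h.
A − B = 12.3600 − 12.8000 = -0.4400 h.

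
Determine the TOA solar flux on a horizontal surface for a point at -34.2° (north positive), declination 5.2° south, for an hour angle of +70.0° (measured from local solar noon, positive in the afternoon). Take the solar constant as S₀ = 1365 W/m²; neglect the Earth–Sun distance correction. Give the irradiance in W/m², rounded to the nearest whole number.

454 W/m²

cos θ_z = sin φ sin δ + cos φ cos δ cos H = (-0.5621)(-0.0906) + (0.8271)(0.9959)(0.3420) = 0.3326.
Top-of-atmosphere irradiance = S₀ cos θ_z = 1365 × 0.3326 = 454.00 W/m².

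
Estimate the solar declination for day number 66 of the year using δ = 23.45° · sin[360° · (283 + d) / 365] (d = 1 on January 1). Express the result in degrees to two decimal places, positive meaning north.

360 × (283 + 66) / 365 = 344.219°; sin(344.219°) = -0.2720.
δ = 23.45 × -0.2720 = -6.378° ≈ -6.38°.

-6.38°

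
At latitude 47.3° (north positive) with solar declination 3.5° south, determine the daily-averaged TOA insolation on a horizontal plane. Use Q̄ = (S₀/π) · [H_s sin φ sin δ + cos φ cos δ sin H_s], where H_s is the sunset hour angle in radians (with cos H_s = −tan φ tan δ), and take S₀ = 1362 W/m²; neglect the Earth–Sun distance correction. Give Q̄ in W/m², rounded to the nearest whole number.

264 W/m²

cos H_s = −tan(47.3°) · tan(-3.5°) = 0.0663, so H_s = arccos(0.0663) = 86.20°. In radians, H_s = 1.5045.
H_s sin φ sin δ = 1.5045 × 0.7349 × -0.0610 = -0.0674.
cos φ cos δ sin H_s = 0.6782 × 0.9981 × 0.9978 = 0.6754.
Q̄ = (1362/π) × (-0.0674 + 0.6754) = 433.54 × 0.6080 = 263.59 W/m².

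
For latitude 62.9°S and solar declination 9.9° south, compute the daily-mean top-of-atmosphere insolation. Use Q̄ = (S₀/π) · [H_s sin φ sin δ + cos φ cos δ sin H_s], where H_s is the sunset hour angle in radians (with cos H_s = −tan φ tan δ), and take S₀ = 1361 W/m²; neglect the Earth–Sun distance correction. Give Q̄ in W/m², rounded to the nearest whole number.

−tan φ tan δ = −(-1.9542)(-0.1745) = -0.3410; H_s = arccos(-0.3410) = 109.94°. In radians, H_s = 1.9188.
H_s sin φ sin δ = 1.9188 × -0.8902 × -0.1719 = 0.2936.
cos φ cos δ sin H_s = 0.4555 × 0.9851 × 0.9401 = 0.4218.
Q̄ = (1361/π) × (0.2936 + 0.4218) = 433.22 × 0.7154 = 309.93 W/m².

310 W/m²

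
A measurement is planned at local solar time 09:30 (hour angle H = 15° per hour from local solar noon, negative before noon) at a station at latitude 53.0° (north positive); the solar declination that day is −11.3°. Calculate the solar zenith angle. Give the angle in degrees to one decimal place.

Hour angle H = 15° × (9.5 − 12) = -37.50°.
With φ = 53.0°, δ = -11.3°, H = -37.50°: sin φ sin δ = -0.1565, cos φ cos δ cos H = 0.4682, so cos θ_z = 0.3117.
θ_z = arccos(0.3117) = 71.84°.

71.8°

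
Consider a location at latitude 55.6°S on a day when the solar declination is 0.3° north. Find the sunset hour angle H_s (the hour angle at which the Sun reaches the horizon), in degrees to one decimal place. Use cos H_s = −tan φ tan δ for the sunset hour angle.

89.6°

The sunset hour angle satisfies cos H_s = −tan φ tan δ = 0.0076, giving H_s = 89.56°.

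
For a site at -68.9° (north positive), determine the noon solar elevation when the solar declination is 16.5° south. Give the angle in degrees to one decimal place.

37.6°

At local solar noon the hour angle is zero, so the elevation is 90° − |φ − δ| = 90° − |-68.9° − (-16.5°)| = 90° − 52.4° = 37.6°.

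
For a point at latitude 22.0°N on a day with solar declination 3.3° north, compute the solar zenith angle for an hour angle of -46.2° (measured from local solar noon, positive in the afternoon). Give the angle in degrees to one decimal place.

With φ = 22.0°, δ = 3.3°, H = -46.20°: sin φ sin δ = 0.0216, cos φ cos δ cos H = 0.6407, so cos θ_z = 0.6623.
θ_z = arccos(0.6623) = 48.52°.

48.5°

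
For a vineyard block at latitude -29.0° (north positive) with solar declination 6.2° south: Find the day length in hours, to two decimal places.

The sunset hour angle satisfies cos H_s = −tan φ tan δ = -0.0602, giving H_s = 93.45°.
Day length = 2 H_s / 15° h⁻¹ = 186.90° / 15 = 12.460 h.

12.46 hours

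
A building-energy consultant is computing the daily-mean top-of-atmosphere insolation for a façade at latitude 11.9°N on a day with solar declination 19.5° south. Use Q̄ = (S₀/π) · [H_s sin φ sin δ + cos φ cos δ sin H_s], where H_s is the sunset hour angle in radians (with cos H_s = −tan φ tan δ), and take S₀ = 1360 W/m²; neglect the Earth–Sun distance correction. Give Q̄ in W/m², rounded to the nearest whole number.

354 W/m²

−tan φ tan δ = −(0.2107)(-0.3541) = 0.0746; H_s = arccos(0.0746) = 85.72°. In radians, H_s = 1.4961.
H_s sin φ sin δ = 1.4961 × 0.2062 × -0.3338 = -0.1030.
cos φ cos δ sin H_s = 0.9785 × 0.9426 × 0.9972 = 0.9198.
Q̄ = (1360/π) × (-0.1030 + 0.9198) = 432.90 × 0.8168 = 353.59 W/m².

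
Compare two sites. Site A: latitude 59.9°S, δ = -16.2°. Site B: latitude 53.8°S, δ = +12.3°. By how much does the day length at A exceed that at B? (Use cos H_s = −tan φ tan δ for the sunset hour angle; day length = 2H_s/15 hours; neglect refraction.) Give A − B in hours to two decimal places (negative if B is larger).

+6.32 h

A: H_s = arccos(−tan -59.9° · tan -16.2°) = 120.08°, so 2H_s/15 = 16.0107 h.
B: H_s = arccos(−tan -53.8° · tan 12.3°) = 72.67°, so 2H_s/15 = 9.6893 h.
A − B = 16.0107 − 9.6893 = 6.3214 h.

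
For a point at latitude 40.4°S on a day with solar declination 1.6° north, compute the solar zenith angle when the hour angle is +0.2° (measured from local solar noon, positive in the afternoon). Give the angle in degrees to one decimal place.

42.0°

With φ = -40.4°, δ = 1.6°, H = 0.20°: sin φ sin δ = -0.0181, cos φ cos δ cos H = 0.7612, so cos θ_z = 0.7431.
θ_z = arccos(0.7431) = 42.00°.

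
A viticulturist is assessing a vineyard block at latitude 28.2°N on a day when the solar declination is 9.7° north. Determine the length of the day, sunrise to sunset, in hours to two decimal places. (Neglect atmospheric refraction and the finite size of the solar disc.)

12.70 hours

The sunset hour angle satisfies cos H_s = −tan φ tan δ = -0.0917, giving H_s = 95.26°.
Day length = 2 H_s / 15° h⁻¹ = 190.52° / 15 = 12.701 h.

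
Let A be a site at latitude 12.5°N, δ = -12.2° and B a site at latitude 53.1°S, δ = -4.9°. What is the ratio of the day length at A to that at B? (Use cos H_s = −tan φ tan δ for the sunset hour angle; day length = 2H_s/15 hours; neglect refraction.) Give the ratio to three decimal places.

A: H_s = arccos(−tan 12.5° · tan -12.2°) = 87.25°, so 2H_s/15 = 11.6333 h.
B: H_s = arccos(−tan -53.1° · tan -4.9°) = 96.56°, so 2H_s/15 = 12.8747 h.
Ratio A/B = 11.6333 / 12.8747 = 0.9036.

0.904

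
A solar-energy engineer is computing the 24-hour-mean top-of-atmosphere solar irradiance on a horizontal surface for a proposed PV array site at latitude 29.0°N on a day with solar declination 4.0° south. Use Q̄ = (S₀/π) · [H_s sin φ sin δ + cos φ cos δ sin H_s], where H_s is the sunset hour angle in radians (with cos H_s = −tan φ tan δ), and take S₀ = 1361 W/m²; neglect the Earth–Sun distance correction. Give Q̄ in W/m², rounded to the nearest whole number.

355 W/m²

The sunset hour angle satisfies cos H_s = −tan φ tan δ = 0.0388, giving H_s = 87.78°. In radians, H_s = 1.5321.
H_s sin φ sin δ = 1.5321 × 0.4848 × -0.0698 = -0.0518.
cos φ cos δ sin H_s = 0.8746 × 0.9976 × 0.9993 = 0.8719.
Q̄ = (1361/π) × (-0.0518 + 0.8719) = 433.22 × 0.8201 = 355.28 W/m².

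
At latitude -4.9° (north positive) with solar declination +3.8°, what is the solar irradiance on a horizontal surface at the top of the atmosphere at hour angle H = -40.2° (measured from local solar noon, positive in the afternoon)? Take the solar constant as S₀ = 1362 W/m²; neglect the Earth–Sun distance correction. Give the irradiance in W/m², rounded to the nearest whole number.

cos θ_z = sin φ sin δ + cos φ cos δ cos H = (-0.0854)(0.0663) + (0.9963)(0.9978)(0.7638) = 0.7536.
Top-of-atmosphere irradiance = S₀ cos θ_z = 1362 × 0.7536 = 1026.40 W/m².

1026 W/m²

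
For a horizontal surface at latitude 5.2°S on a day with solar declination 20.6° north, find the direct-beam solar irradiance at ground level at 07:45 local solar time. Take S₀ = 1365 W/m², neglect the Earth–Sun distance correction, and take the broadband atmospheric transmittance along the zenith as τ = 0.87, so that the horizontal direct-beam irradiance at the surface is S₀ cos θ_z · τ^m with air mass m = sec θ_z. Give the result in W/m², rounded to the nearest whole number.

Hour angle H = 15° × (7.75 − 12) = -63.75°.
With φ = -5.2°, δ = 20.6°, H = -63.75°: sin φ sin δ = -0.0319, cos φ cos δ cos H = 0.4123, so cos θ_z = 0.3804.
Air mass m = 1/cos θ_z = 1/0.3804 = 2.629; τ^m = 0.87^2.629 = 0.6934.
Surface direct beam = 1365 × 0.3804 × 0.6934 = 360.05 W/m².

360 W/m²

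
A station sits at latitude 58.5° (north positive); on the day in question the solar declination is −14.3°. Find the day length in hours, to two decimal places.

8.72 hours

The sunset hour angle satisfies cos H_s = −tan φ tan δ = 0.4160, giving H_s = 65.42°.
Day length = 2 H_s / 15° h⁻¹ = 130.84° / 15 = 8.723 h.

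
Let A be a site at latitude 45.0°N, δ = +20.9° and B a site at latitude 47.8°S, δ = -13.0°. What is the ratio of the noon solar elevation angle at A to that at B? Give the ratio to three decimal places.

1.194

A: 90° − |45.0 − (20.9)| = 65.90°.
B: 90° − |-47.8 − (-13.0)| = 55.20°.
Ratio A/B = 65.9000 / 55.2000 = 1.1938.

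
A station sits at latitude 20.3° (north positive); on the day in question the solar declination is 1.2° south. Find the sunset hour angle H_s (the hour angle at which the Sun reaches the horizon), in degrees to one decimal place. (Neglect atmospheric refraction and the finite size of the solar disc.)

89.6°

The sunset hour angle satisfies cos H_s = −tan φ tan δ = 0.0077, giving H_s = 89.56°.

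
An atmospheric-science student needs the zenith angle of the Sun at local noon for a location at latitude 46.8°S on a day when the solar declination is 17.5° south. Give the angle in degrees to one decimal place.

29.3°

At local solar noon the hour angle is zero, so the zenith angle is |φ − δ| = |-46.8° − (-17.5°)| = 29.3°.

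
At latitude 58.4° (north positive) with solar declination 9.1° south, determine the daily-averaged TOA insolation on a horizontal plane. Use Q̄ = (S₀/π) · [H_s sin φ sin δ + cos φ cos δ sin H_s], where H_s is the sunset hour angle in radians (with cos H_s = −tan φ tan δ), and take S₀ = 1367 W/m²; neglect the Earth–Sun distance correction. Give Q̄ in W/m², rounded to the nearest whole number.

141 W/m²

−tan φ tan δ = −(1.6255)(-0.1602) = 0.2604; H_s = arccos(0.2604) = 74.91°. In radians, H_s = 1.3074.
H_s sin φ sin δ = 1.3074 × 0.8517 × -0.1582 = -0.1762.
cos φ cos δ sin H_s = 0.5240 × 0.9874 × 0.9655 = 0.4995.
Q̄ = (1367/π) × (-0.1762 + 0.4995) = 435.13 × 0.3233 = 140.68 W/m².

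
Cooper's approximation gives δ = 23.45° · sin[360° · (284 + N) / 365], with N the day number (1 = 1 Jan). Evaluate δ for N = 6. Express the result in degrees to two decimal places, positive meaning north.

360 × (284 + 6) / 365 = 286.027°; sin(286.027°) = -0.9611.
δ = 23.45 × -0.9611 = -22.538° ≈ -22.54°.

-22.54°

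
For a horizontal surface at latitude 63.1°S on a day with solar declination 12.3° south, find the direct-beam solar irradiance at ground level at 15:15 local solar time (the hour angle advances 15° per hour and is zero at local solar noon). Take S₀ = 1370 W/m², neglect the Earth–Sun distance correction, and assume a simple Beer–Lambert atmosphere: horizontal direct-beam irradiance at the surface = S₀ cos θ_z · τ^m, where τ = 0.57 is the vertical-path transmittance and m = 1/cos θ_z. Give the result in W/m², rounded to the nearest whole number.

205 W/m²

Hour angle H = 15° × (15.25 − 12) = 48.75°.
cos θ_z = sin(-63.1°) sin(-12.3°) + cos(-63.1°) cos(-12.3°) cos(48.75°) = 0.1900 + 0.2915 = 0.4815.
Air mass m = 1/cos θ_z = 1/0.4815 = 2.077; τ^m = 0.57^2.077 = 0.3111.
Surface direct beam = 1370 × 0.4815 × 0.3111 = 205.22 W/m².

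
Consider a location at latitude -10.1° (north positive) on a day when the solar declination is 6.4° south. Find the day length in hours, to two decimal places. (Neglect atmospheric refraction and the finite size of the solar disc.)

−tan φ tan δ = −(-0.1781)(-0.1122) = -0.0200; H_s = arccos(-0.0200) = 91.15°.
Day length = 2 H_s / 15° h⁻¹ = 182.30° / 15 = 12.153 h.

12.15 hours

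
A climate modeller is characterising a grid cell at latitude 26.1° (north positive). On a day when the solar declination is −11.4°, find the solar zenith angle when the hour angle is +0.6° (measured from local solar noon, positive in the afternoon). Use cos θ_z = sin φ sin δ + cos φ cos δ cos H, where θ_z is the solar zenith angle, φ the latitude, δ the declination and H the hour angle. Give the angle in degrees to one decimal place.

37.5°

cos θ_z = sin(26.1°) sin(-11.4°) + cos(26.1°) cos(-11.4°) cos(0.60°) = -0.0870 + 0.8803 = 0.7933.
θ_z = arccos(0.7933) = 37.51°.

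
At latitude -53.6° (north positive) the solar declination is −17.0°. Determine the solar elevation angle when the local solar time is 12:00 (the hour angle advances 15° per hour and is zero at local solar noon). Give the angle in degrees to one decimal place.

53.4°

Hour angle H = 15° × (12 − 12) = 0.00°.
cos θ_z = sin(-53.6°) sin(-17.0°) + cos(-53.6°) cos(-17.0°) cos(0.00°) = 0.2353 + 0.5675 = 0.8028.
θ_z = arccos(0.8028) = 36.60°, so the elevation is 90° − 36.60° = 53.40°.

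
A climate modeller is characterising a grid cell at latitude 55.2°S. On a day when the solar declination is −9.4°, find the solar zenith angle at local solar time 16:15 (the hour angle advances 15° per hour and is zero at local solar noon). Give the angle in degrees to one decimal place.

Hour angle H = 15° × (16.25 − 12) = 63.75°.
With φ = -55.2°, δ = -9.4°, H = 63.75°: sin φ sin δ = 0.1341, cos φ cos δ cos H = 0.2490, so cos θ_z = 0.3831.
θ_z = arccos(0.3831) = 67.47°.

67.5°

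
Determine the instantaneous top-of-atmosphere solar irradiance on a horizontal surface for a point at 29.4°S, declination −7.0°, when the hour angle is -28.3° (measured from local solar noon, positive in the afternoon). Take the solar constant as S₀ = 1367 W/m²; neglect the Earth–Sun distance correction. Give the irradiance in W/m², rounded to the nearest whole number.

cos θ_z = sin φ sin δ + cos φ cos δ cos H = (-0.4909)(-0.1219) + (0.8712)(0.9925)(0.8805) = 0.8212.
Top-of-atmosphere irradiance = S₀ cos θ_z = 1367 × 0.8212 = 1122.58 W/m².

1123 W/m²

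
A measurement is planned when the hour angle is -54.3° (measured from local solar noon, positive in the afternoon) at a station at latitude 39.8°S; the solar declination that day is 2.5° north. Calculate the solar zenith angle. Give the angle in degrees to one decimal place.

cos θ_z = sin(-39.8°) sin(2.5°) + cos(-39.8°) cos(2.5°) cos(-54.30°) = -0.0279 + 0.4479 = 0.4200.
θ_z = arccos(0.4200) = 65.17°.

65.2°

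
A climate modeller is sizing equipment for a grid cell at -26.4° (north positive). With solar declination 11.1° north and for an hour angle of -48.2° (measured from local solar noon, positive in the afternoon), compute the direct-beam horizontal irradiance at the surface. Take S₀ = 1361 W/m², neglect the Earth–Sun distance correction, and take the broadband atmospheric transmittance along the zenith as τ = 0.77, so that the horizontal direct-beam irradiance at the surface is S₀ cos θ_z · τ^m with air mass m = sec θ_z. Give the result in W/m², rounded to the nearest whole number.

404 W/m²

cos θ_z = sin(-26.4°) sin(11.1°) + cos(-26.4°) cos(11.1°) cos(-48.20°) = -0.0856 + 0.5859 = 0.5003.
Air mass m = 1/cos θ_z = 1/0.5003 = 1.999; τ^m = 0.77^1.999 = 0.5931.
Surface direct beam = 1361 × 0.5003 × 0.5931 = 403.85 W/m².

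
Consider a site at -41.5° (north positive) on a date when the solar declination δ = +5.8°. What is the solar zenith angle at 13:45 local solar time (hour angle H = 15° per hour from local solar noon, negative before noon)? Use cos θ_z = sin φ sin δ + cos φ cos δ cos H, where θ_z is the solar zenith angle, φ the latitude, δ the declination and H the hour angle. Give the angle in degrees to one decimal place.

53.0°

Hour angle H = 15° × (13.75 − 12) = 26.25°.
cos θ_z = sin φ sin δ + cos φ cos δ cos H = (-0.6626)(0.1011) + (0.7490)(0.9949)(0.8969) = 0.6014.
θ_z = arccos(0.6014) = 53.03°.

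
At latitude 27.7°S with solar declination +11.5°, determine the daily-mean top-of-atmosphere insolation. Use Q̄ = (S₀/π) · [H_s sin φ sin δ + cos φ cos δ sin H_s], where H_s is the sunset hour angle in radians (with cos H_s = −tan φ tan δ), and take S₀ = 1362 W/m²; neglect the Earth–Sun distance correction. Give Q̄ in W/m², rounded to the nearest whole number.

The sunset hour angle satisfies cos H_s = −tan φ tan δ = 0.1068, giving H_s = 83.87°. In radians, H_s = 1.4638.
H_s sin φ sin δ = 1.4638 × -0.4648 × 0.1994 = -0.1357.
cos φ cos δ sin H_s = 0.8854 × 0.9799 × 0.9943 = 0.8627.
Q̄ = (1362/π) × (-0.1357 + 0.8627) = 433.54 × 0.7270 = 315.18 W/m².

315 W/m²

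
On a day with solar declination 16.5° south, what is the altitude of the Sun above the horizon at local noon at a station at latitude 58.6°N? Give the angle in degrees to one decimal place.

At local solar noon the hour angle is zero, so the elevation is 90° − |φ − δ| = 90° − |58.6° − (-16.5°)| = 90° − 75.1° = 14.9°.

14.9°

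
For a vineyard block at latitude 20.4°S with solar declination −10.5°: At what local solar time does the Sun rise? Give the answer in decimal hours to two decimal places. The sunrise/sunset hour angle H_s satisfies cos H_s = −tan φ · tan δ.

5.74 h

cos H_s = −tan(-20.4°) · tan(-10.5°) = -0.0689, so H_s = arccos(-0.0689) = 93.95°.
Sunrise is at 12 − H_s/15 = 12 − 6.263 = 5.737 h local solar time.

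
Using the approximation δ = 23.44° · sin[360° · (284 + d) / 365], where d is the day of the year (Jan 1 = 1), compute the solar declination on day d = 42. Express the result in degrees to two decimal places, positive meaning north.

-14.58°

360 × (284 + 42) / 365 = 321.534°; sin(321.534°) = -0.6221.
δ = 23.44 × -0.6221 = -14.582° ≈ -14.58°.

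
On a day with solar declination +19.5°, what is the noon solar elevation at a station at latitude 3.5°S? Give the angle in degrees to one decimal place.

At local solar noon the hour angle is zero, so the elevation is 90° − |φ − δ| = 90° − |-3.5° − (19.5°)| = 90° − 23.0° = 67.0°.

67.0°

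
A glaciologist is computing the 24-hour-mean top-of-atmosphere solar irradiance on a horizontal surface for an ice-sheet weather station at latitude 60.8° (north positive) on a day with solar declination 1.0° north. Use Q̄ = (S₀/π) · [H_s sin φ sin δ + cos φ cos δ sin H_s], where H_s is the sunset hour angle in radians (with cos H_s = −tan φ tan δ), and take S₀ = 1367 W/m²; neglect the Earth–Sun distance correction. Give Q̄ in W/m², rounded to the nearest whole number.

The sunset hour angle satisfies cos H_s = −tan φ tan δ = -0.0312, giving H_s = 91.79°. In radians, H_s = 1.6020.
H_s sin φ sin δ = 1.6020 × 0.8729 × 0.0175 = 0.0245.
cos φ cos δ sin H_s = 0.4879 × 0.9998 × 0.9995 = 0.4876.
Q̄ = (1367/π) × (0.0245 + 0.4876) = 435.13 × 0.5121 = 222.83 W/m².

223 W/m²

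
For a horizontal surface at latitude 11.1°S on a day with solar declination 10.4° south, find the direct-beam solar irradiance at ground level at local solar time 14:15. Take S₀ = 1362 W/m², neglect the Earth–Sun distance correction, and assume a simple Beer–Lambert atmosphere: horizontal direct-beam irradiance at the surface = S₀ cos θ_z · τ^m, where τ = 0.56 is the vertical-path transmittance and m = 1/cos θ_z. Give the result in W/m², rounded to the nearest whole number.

571 W/m²

Hour angle H = 15° × (14.25 − 12) = 33.75°.
cos θ_z = sin φ sin δ + cos φ cos δ cos H = (-0.1925)(-0.1805) + (0.9813)(0.9836)(0.8315) = 0.8373.
Air mass m = 1/cos θ_z = 1/0.8373 = 1.194; τ^m = 0.56^1.194 = 0.5004.
Surface direct beam = 1362 × 0.8373 × 0.5004 = 570.66 W/m².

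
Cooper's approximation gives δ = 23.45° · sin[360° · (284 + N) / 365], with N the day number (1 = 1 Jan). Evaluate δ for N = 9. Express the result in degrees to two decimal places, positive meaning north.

360 × (284 + 9) / 365 = 288.986°; sin(288.986°) = -0.9456.
δ = 23.45 × -0.9456 = -22.174° ≈ -22.17°.

-22.17°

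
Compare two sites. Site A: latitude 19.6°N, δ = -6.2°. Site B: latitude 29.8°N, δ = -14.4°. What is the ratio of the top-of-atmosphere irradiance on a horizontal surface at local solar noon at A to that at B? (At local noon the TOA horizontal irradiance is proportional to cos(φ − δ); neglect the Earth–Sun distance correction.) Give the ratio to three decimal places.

A: cos θ_z = cos(19.6° − (-6.2°)) = 0.9003.
B: cos θ_z = cos(29.8° − (-14.4°)) = 0.7169.
Ratio A/B = 0.9003 / 0.7169 = 1.2558.

1.256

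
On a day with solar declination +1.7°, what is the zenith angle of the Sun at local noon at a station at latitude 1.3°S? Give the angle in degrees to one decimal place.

At local solar noon the hour angle is zero, so the zenith angle is |φ − δ| = |-1.3° − (1.7°)| = 3.0°.

3.0°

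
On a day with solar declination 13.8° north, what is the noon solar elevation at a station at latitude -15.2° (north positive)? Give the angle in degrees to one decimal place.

At local solar noon the hour angle is zero, so the elevation is 90° − |φ − δ| = 90° − |-15.2° − (13.8°)| = 90° − 29.0° = 61.0°.

61.0°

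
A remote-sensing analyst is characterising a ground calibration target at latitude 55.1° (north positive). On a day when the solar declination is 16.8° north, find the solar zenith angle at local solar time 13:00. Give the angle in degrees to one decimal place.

Hour angle H = 15° × (13 − 12) = 15.00°.
cos θ_z = sin(55.1°) sin(16.8°) + cos(55.1°) cos(16.8°) cos(15.00°) = 0.2370 + 0.5291 = 0.7661.
θ_z = arccos(0.7661) = 40.00°.

40.0°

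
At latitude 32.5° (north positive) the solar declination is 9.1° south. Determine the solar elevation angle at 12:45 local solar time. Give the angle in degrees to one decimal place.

47.0°

Hour angle H = 15° × (12.75 − 12) = 11.25°.
With φ = 32.5°, δ = -9.1°, H = 11.25°: sin φ sin δ = -0.0850, cos φ cos δ cos H = 0.8168, so cos θ_z = 0.7318.
θ_z = arccos(0.7318) = 42.96°, so the elevation is 90° − 42.96° = 47.04°.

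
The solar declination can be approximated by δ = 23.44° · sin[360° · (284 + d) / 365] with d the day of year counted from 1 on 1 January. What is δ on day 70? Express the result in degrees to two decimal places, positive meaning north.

360 × (284 + 70) / 365 = 349.151°; sin(349.151°) = -0.1882.
δ = 23.44 × -0.1882 = -4.411° ≈ -4.41°.

-4.41°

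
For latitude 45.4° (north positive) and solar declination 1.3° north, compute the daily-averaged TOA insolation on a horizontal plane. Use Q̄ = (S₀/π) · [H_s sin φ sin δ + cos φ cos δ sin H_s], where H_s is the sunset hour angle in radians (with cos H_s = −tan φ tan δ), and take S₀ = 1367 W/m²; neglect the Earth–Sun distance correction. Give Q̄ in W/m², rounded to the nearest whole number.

317 W/m²

−tan φ tan δ = −(1.0141)(0.0227) = -0.0230; H_s = arccos(-0.0230) = 91.32°. In radians, H_s = 1.5938.
H_s sin φ sin δ = 1.5938 × 0.7120 × 0.0227 = 0.0258.
cos φ cos δ sin H_s = 0.7022 × 0.9997 × 0.9997 = 0.7018.
Q̄ = (1367/π) × (0.0258 + 0.7018) = 435.13 × 0.7276 = 316.60 W/m².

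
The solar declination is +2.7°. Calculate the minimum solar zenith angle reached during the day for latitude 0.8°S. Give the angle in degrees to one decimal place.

At local solar noon the hour angle is zero, so the zenith angle is |φ − δ| = |-0.8° − (2.7°)| = 3.5°.

3.5°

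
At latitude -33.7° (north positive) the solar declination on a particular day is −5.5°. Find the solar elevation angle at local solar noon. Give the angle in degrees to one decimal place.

61.8°

At local solar noon the hour angle is zero, so the elevation is 90° − |φ − δ| = 90° − |-33.7° − (-5.5°)| = 90° − 28.2° = 61.8°.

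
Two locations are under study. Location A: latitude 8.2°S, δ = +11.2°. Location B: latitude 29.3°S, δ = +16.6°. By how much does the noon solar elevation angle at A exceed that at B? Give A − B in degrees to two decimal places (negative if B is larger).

A: 90° − |-8.2 − (11.2)| = 70.60°.
B: 90° − |-29.3 − (16.6)| = 44.10°.
A − B = 70.60 − 44.10 = 26.50°.

+26.50°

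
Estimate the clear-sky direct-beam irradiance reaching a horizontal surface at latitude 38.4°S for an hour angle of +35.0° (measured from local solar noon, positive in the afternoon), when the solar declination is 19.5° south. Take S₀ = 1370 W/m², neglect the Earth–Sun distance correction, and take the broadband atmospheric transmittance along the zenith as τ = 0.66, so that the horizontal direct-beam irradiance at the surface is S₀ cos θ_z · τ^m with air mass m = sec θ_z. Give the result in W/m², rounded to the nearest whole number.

667 W/m²

cos θ_z = sin(-38.4°) sin(-19.5°) + cos(-38.4°) cos(-19.5°) cos(35.00°) = 0.2073 + 0.6051 = 0.8124.
Air mass m = 1/cos θ_z = 1/0.8124 = 1.231; τ^m = 0.66^1.231 = 0.5996.
Surface direct beam = 1370 × 0.8124 × 0.5996 = 667.35 W/m².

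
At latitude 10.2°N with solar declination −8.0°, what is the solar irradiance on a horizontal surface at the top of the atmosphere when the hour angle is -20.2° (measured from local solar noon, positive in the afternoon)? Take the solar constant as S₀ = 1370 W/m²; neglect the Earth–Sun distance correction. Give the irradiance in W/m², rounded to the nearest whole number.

1219 W/m²

cos θ_z = sin(10.2°) sin(-8.0°) + cos(10.2°) cos(-8.0°) cos(-20.20°) = -0.0246 + 0.9147 = 0.8901.
Top-of-atmosphere irradiance = S₀ cos θ_z = 1370 × 0.8901 = 1219.44 W/m².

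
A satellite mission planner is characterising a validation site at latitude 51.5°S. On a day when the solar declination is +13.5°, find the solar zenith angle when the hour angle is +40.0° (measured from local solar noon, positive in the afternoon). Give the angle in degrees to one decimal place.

73.7°

cos θ_z = sin(-51.5°) sin(13.5°) + cos(-51.5°) cos(13.5°) cos(40.00°) = -0.1827 + 0.4637 = 0.2810.
θ_z = arccos(0.2810) = 73.68°.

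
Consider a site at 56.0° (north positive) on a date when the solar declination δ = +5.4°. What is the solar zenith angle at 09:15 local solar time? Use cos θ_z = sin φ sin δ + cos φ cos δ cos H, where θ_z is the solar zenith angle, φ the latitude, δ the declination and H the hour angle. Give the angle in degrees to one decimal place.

60.2°

Hour angle H = 15° × (9.25 − 12) = -41.25°.
With φ = 56.0°, δ = 5.4°, H = -41.25°: sin φ sin δ = 0.0780, cos φ cos δ cos H = 0.4186, so cos θ_z = 0.4966.
θ_z = arccos(0.4966) = 60.22°.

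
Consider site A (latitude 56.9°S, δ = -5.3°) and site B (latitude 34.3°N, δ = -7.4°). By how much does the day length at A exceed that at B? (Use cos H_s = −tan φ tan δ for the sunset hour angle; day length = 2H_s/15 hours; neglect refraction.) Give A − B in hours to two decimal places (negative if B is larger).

+1.77 h

A: H_s = arccos(−tan -56.9° · tan -5.3°) = 98.18°, so 2H_s/15 = 13.0907 h.
B: H_s = arccos(−tan 34.3° · tan -7.4°) = 84.92°, so 2H_s/15 = 11.3227 h.
A − B = 13.0907 − 11.3227 = 1.7680 h.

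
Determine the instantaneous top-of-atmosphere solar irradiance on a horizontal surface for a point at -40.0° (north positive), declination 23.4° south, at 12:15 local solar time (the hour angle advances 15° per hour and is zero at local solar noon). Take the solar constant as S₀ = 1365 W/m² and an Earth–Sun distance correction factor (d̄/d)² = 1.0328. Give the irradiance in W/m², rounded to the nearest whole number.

1349 W/m²

Hour angle H = 15° × (12.25 − 12) = 3.75°.
cos θ_z = sin(-40.0°) sin(-23.4°) + cos(-40.0°) cos(-23.4°) cos(3.75°) = 0.2553 + 0.7015 = 0.9568.
Top-of-atmosphere irradiance = S₀ (d̄/d)² cos θ_z = 1365 × 1.0328 × 0.9568 = 1348.87 W/m².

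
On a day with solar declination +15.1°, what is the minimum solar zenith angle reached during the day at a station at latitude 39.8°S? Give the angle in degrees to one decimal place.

At local solar noon the hour angle is zero, so the zenith angle is |φ − δ| = |-39.8° − (15.1°)| = 54.9°.

54.9°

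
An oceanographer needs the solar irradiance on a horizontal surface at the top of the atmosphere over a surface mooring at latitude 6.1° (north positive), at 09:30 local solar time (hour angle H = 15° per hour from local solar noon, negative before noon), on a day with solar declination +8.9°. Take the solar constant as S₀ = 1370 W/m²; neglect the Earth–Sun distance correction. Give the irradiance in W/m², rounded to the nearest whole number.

1090 W/m²

Hour angle H = 15° × (9.5 − 12) = -37.50°.
cos θ_z = sin(6.1°) sin(8.9°) + cos(6.1°) cos(8.9°) cos(-37.50°) = 0.0164 + 0.7794 = 0.7958.
Top-of-atmosphere irradiance = S₀ cos θ_z = 1370 × 0.7958 = 1090.25 W/m².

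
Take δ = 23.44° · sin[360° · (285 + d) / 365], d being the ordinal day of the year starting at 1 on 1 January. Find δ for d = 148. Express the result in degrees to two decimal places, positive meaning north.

+21.59°

360 × (285 + 148) / 365 = 427.068°; sin(427.068°) = 0.9210.
δ = 23.44 × 0.9210 = 21.588° ≈ +21.59°.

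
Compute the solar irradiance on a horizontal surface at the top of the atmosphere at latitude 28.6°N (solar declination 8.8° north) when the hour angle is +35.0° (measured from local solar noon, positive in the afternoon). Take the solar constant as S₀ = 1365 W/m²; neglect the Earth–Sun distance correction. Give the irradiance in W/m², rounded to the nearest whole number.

With φ = 28.6°, δ = 8.8°, H = 35.00°: sin φ sin δ = 0.0732, cos φ cos δ cos H = 0.7107, so cos θ_z = 0.7839.
Top-of-atmosphere irradiance = S₀ cos θ_z = 1365 × 0.7839 = 1070.02 W/m².

1070 W/m²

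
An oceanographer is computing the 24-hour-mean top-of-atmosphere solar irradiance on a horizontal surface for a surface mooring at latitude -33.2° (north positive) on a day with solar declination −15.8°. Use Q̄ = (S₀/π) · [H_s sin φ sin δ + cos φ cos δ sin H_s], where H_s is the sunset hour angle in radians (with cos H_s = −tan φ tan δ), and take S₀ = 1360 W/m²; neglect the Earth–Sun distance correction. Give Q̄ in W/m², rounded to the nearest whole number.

456 W/m²

The sunset hour angle satisfies cos H_s = −tan φ tan δ = -0.1852, giving H_s = 100.67°. In radians, H_s = 1.7570.
H_s sin φ sin δ = 1.7570 × -0.5476 × -0.2723 = 0.2620.
cos φ cos δ sin H_s = 0.8368 × 0.9622 × 0.9827 = 0.7912.
Q̄ = (1360/π) × (0.2620 + 0.7912) = 432.90 × 1.0532 = 455.93 W/m².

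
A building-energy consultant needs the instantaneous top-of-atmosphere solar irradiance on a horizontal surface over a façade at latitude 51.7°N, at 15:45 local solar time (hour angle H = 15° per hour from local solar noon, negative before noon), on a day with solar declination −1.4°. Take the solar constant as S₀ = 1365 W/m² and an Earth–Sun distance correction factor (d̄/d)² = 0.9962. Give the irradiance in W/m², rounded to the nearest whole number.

442 W/m²

Hour angle H = 15° × (15.75 − 12) = 56.25°.
cos θ_z = sin φ sin δ + cos φ cos δ cos H = (0.7848)(-0.0244) + (0.6198)(0.9997)(0.5556) = 0.3251.
Top-of-atmosphere irradiance = S₀ (d̄/d)² cos θ_z = 1365 × 0.9962 × 0.3251 = 442.08 W/m².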